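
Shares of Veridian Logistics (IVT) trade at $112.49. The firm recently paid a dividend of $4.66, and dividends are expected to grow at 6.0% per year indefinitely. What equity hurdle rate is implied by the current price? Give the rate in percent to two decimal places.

10.39%

Rearranging the constant-growth DDM: r = D₁/P₀ + g.
D₁ = 4.66 × (1 + 0.06) = 4.9396.
r = 4.9396 / 112.49 + 0.06 = 0.04391 + 0.06 = 0.10391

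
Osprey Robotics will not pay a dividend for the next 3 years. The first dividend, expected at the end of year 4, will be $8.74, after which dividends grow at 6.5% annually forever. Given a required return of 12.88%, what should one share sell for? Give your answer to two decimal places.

$95.24

Deferred-dividend DDM. At t=3 the remaining stream is a growing perpetuity with first payment D_4 = 8.74.
V_3 = D_4/(r−g) = 8.74/(0.1288−0.065) = 136.9906
P₀ = V_3/(1+r)^3 = 136.9906/(1+0.1288)^3 = 95.2445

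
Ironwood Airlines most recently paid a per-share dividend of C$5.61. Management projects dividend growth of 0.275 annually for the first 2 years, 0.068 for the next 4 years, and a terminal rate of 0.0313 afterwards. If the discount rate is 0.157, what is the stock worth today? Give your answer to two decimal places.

Three-stage DDM. Project D₁…D_6; terminal Gordon value at t=6 with g = 0.0313; discount at r = 0.157.
D_1 = 7.1528
D_2 = 9.1198
D_3 = 9.7399
D_4 = 10.4022
D_5 = 11.1096
D_6 = 11.8650
TV_6 = 12.2364/(0.157−0.0313) = 97.3460
P₀ = Σ Dₜ/(1+r)ᵗ + TV_6/(1+r)^6 = 75.9733

C$75.97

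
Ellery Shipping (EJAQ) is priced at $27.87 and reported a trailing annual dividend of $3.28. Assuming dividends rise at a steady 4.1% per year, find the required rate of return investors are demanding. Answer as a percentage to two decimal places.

Rearranging the constant-growth DDM: r = D₁/P₀ + g.
D₁ = 3.28 × (1 + 0.041) = 3.4145.
r = 3.4145 / 27.87 + 0.041 = 0.12251 + 0.041 = 0.16351

16.35%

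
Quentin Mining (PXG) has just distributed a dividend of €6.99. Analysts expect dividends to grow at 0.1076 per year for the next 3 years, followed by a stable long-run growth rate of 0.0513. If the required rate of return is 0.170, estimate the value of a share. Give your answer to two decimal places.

€71.33

Two-stage DDM. Project D₁…D_3 at 0.1076, terminal growth 0.0513, discount at r = 0.17.
D_1 = 7.7421
D_2 = 8.5752
D_3 = 9.4979
Terminal value at t=3: TV = D_4/(r−g) = 9.9851/(0.17−0.0513) = 84.1205
P₀ = 7.7421/(1+0.17)^1 + 8.5752/(1+0.17)^2 + 9.4979/(1+0.17)^3 + 84.1205/(1+0.17)^3 = 71.3340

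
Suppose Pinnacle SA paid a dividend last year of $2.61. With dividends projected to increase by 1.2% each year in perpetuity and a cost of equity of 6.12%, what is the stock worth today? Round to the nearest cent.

$53.69

Gordon growth model: P₀ = D₁/(r − g). D₁ = 2.61 × (1 + 0.012) = 2.6413.
P₀ = 2.6413 / (0.0612 − 0.012) = 2.6413 / 0.0492 = 53.6854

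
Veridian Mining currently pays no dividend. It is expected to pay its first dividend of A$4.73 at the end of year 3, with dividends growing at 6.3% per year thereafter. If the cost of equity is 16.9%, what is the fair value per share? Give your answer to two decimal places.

A$32.65

Deferred-dividend DDM. At t=2 the remaining stream is a growing perpetuity with first payment D_3 = 4.73.
V_2 = D_3/(r−g) = 4.73/(0.169−0.063) = 44.6226
P₀ = V_2/(1+r)^2 = 44.6226/(1+0.169)^2 = 32.6532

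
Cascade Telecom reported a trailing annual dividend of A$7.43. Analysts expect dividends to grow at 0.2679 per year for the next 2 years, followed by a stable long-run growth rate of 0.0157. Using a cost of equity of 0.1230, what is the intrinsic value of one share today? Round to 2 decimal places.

A$107.51

Two-stage DDM. Project D₁…D_2 at 0.2679, terminal growth 0.0157, discount at r = 0.123.
D_1 = 9.4205
D_2 = 11.9442
Terminal value at t=2: TV = D_3/(r−g) = 12.1318/(0.123−0.0157) = 113.0641
P₀ = 9.4205/(1+0.123)^1 + 11.9442/(1+0.123)^2 + 113.0641/(1+0.123)^2 = 107.5128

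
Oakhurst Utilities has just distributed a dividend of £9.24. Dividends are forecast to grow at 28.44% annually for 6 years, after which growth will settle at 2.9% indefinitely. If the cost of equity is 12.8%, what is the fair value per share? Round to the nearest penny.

£298.81

Two-stage DDM. Project D₁…D_6 at 0.2844, terminal growth 0.029, discount at r = 0.128.
D_1 = 11.8679
D_2 = 15.2431
D_3 = 19.5782
D_4 = 25.1462
D_5 = 32.2978
D_6 = 41.4833
Terminal value at t=6: TV = D_7/(r−g) = 42.6864/(0.128−0.029) = 431.1754
P₀ = 11.8679/(1+0.128)^1 + 15.2431/(1+0.128)^2 + 19.5782/(1+0.128)^3 + 25.1462/(1+0.128)^4 + 32.2978/(1+0.128)^5 + 41.4833/(1+0.128)^6 + 431.1754/(1+0.128)^6 = 298.8130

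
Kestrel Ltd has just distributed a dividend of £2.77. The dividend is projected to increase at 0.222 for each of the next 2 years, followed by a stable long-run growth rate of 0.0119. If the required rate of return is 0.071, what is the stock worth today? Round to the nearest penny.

£68.51

Two-stage DDM. Project D₁…D_2 at 0.222, terminal growth 0.0119, discount at r = 0.071.
D_1 = 3.3849
D_2 = 4.1364
Terminal value at t=2: TV = D_3/(r−g) = 4.1856/(0.071−0.0119) = 70.8227
P₀ = 3.3849/(1+0.071)^1 + 4.1364/(1+0.071)^2 + 70.8227/(1+0.071)^2 = 68.5105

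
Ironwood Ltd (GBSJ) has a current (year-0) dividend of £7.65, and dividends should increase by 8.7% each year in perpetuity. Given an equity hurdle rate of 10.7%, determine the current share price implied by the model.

£415.78

Gordon growth model: P₀ = D₁/(r − g). D₁ = 7.65 × (1 + 0.087) = 8.3155.
P₀ = 8.3155 / (0.107 − 0.087) = 8.3155 / 0.02 = 415.7775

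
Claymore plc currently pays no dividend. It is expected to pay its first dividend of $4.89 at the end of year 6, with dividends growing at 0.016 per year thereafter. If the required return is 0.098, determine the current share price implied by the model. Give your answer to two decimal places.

$37.37

Deferred-dividend DDM. At t=5 the remaining stream is a growing perpetuity with first payment D_6 = 4.89.
V_5 = D_6/(r−g) = 4.89/(0.098−0.016) = 59.6341
P₀ = V_5/(1+r)^5 = 59.6341/(1+0.098)^5 = 37.3666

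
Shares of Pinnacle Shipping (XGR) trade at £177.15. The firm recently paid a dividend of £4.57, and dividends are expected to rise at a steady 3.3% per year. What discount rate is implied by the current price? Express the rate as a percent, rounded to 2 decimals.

Rearranging the constant-growth DDM: r = D₁/P₀ + g.
D₁ = 4.57 × (1 + 0.033) = 4.7208.
r = 4.7208 / 177.15 + 0.033 = 0.02665 + 0.033 = 0.05965

5.96%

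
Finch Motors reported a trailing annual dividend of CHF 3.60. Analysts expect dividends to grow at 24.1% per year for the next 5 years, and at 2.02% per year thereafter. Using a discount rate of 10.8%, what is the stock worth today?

Two-stage DDM. Project D₁…D_5 at 0.241, terminal growth 0.0202, discount at r = 0.108.
D_1 = 4.4676
D_2 = 5.5443
D_3 = 6.8805
D_4 = 8.5387
D_5 = 10.5965
Terminal value at t=5: TV = D_6/(r−g) = 10.8105/(0.108−0.0202) = 123.1267
P₀ = 4.4676/(1+0.108)^1 + 5.5443/(1+0.108)^2 + 6.8805/(1+0.108)^3 + 8.5387/(1+0.108)^4 + 10.5965/(1+0.108)^5 + 123.1267/(1+0.108)^5 = 99.3489

CHF 99.35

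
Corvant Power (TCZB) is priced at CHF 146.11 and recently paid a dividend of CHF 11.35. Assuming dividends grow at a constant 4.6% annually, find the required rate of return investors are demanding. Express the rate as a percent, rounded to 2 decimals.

12.73%

Rearranging the constant-growth DDM: r = D₁/P₀ + g.
D₁ = 11.35 × (1 + 0.046) = 11.8721.
r = 11.8721 / 146.11 + 0.046 = 0.08125 + 0.046 = 0.12725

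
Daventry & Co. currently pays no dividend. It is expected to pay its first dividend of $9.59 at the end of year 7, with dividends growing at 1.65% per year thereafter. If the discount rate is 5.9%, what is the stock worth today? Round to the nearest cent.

$159.98

Deferred-dividend DDM. At t=6 the remaining stream is a growing perpetuity with first payment D_7 = 9.59.
V_6 = D_7/(r−g) = 9.59/(0.059−0.0165) = 225.6471
P₀ = V_6/(1+r)^6 = 225.6471/(1+0.059)^6 = 159.9757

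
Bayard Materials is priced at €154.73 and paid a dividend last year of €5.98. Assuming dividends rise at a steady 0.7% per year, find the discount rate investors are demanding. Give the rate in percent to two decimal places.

4.59%

Rearranging the constant-growth DDM: r = D₁/P₀ + g.
D₁ = 5.98 × (1 + 0.007) = 6.0219.
r = 6.0219 / 154.73 + 0.007 = 0.03892 + 0.007 = 0.04592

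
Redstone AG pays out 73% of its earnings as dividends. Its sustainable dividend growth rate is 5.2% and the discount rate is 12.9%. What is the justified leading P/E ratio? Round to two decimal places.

Justified leading P/E = b/(r−g) = 0.73/(0.129−0.052) = 9.4805

9.48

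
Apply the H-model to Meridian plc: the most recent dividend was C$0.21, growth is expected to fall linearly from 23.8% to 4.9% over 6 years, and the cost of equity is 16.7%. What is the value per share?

C$2.88

H-model: P₀ = D₀[(1+g_L) + H(g_S−g_L)]/(r−g_L), with H = 6/2 = 3.
P₀ = 0.21 × [(1+0.049) + 3×(0.238−0.049)] / (0.167−0.049)
   = 0.21 × 1.6160 / 0.118 = 2.8759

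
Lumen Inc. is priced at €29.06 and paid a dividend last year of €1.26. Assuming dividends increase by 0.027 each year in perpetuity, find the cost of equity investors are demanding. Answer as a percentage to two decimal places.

Rearranging the constant-growth DDM: r = D₁/P₀ + g.
D₁ = 1.26 × (1 + 0.027) = 1.2940.
r = 1.2940 / 29.06 + 0.027 = 0.04453 + 0.027 = 0.07153

7.15%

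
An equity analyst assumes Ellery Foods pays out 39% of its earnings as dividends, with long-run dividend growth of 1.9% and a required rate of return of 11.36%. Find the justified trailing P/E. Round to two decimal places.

4.20

Justified trailing P/E = b(1+g)/(r−g) = 0.39×(1+0.019)/(0.1136−0.019) = 4.2010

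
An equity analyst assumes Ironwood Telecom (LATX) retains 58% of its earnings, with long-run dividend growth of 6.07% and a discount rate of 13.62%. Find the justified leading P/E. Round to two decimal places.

5.56

Payout ratio b = 1 − 0.58 = 0.42.
Justified leading P/E = b/(r−g) = 0.42/(0.1362−0.0607) = 5.5629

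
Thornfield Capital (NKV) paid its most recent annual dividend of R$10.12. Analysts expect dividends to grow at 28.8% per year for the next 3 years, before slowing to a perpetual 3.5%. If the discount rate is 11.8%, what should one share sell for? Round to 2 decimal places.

Two-stage DDM. Project D₁…D_3 at 0.288, terminal growth 0.035, discount at r = 0.118.
D_1 = 13.0346
D_2 = 16.7885
D_3 = 21.6236
Terminal value at t=3: TV = D_4/(r−g) = 22.3804/(0.118−0.035) = 269.6438
P₀ = 13.0346/(1+0.118)^1 + 16.7885/(1+0.118)^2 + 21.6236/(1+0.118)^3 + 269.6438/(1+0.118)^3 = 233.5234

R$233.52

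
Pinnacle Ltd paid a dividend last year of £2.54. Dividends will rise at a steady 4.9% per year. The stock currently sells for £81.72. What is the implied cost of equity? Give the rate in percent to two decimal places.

8.16%

Rearranging the constant-growth DDM: r = D₁/P₀ + g.
D₁ = 2.54 × (1 + 0.049) = 2.6645.
r = 2.6645 / 81.72 + 0.049 = 0.03260 + 0.049 = 0.08160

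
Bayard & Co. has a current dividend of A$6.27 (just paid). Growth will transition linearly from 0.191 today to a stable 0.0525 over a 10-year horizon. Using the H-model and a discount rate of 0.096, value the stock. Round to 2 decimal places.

H-model: P₀ = D₀[(1+g_L) + H(g_S−g_L)]/(r−g_L), with H = 10/2 = 5.
P₀ = 6.27 × [(1+0.0525) + 5×(0.191−0.0525)] / (0.096−0.0525)
   = 6.27 × 1.7450 / 0.0435 = 251.5207

A$251.52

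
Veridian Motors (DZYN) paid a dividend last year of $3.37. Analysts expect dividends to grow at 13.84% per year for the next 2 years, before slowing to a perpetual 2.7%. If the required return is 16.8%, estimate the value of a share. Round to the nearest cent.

Two-stage DDM. Project D₁…D_2 at 0.1384, terminal growth 0.027, discount at r = 0.168.
D_1 = 3.8364
D_2 = 4.3674
Terminal value at t=2: TV = D_3/(r−g) = 4.4853/(0.168−0.027) = 31.8105
P₀ = 3.8364/(1+0.168)^1 + 4.3674/(1+0.168)^2 + 31.8105/(1+0.168)^2 = 29.8036

$29.80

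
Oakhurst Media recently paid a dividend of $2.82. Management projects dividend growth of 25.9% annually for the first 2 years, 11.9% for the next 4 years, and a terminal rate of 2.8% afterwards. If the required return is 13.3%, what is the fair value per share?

$52.56

Three-stage DDM. Project D₁…D_6; terminal Gordon value at t=6 with g = 0.028; discount at r = 0.133.
D_1 = 3.5504
D_2 = 4.4699
D_3 = 5.0018
D_4 = 5.5971
D_5 = 6.2631
D_6 = 7.0084
TV_6 = 7.2047/(0.133−0.028) = 68.6159
P₀ = Σ Dₜ/(1+r)ᵗ + TV_6/(1+r)^6 = 52.5564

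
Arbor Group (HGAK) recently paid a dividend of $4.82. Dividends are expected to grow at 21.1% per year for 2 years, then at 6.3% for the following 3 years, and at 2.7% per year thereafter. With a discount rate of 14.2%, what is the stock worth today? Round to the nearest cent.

Three-stage DDM. Project D₁…D_5; terminal Gordon value at t=5 with g = 0.027; discount at r = 0.142.
D_1 = 5.8370
D_2 = 7.0686
D_3 = 7.5140
D_4 = 7.9873
D_5 = 8.4905
TV_5 = 8.7198/(0.142−0.027) = 75.8242
P₀ = Σ Dₜ/(1+r)ᵗ + TV_5/(1+r)^5 = 63.6808

$63.68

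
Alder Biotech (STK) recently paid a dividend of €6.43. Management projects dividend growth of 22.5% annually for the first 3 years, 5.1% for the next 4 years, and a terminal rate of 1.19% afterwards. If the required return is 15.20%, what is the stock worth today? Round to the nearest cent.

€85.24

Three-stage DDM. Project D₁…D_7; terminal Gordon value at t=7 with g = 0.0119; discount at r = 0.152.
D_1 = 7.8768
D_2 = 9.6490
D_3 = 11.8200
D_4 = 12.4229
D_5 = 13.0564
D_6 = 13.7223
D_7 = 14.4222
TV_7 = 14.5938/(0.152−0.0119) = 104.1669
P₀ = Σ Dₜ/(1+r)ᵗ + TV_7/(1+r)^7 = 85.2425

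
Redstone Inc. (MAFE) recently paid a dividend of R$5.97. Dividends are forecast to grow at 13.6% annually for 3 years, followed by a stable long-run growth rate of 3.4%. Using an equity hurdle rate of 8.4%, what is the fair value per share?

Two-stage DDM. Project D₁…D_3 at 0.136, terminal growth 0.034, discount at r = 0.084.
D_1 = 6.7819
D_2 = 7.7043
D_3 = 8.7520
Terminal value at t=3: TV = D_4/(r−g) = 9.0496/(0.084−0.034) = 180.9922
P₀ = 6.7819/(1+0.084)^1 + 7.7043/(1+0.084)^2 + 8.7520/(1+0.084)^3 + 180.9922/(1+0.084)^3 = 161.7767

R$161.78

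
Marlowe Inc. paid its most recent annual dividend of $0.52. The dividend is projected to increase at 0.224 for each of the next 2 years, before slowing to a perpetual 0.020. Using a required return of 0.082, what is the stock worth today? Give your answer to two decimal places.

$12.20

Two-stage DDM. Project D₁…D_2 at 0.224, terminal growth 0.02, discount at r = 0.082.
D_1 = 0.6365
D_2 = 0.7791
Terminal value at t=2: TV = D_3/(r−g) = 0.7946/(0.082−0.02) = 12.8167
P₀ = 0.6365/(1+0.082)^1 + 0.7791/(1+0.082)^2 + 12.8167/(1+0.082)^2 = 12.2013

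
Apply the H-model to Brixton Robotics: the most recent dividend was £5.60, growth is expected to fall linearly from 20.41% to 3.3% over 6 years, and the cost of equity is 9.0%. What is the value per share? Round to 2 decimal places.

H-model: P₀ = D₀[(1+g_L) + H(g_S−g_L)]/(r−g_L), with H = 6/2 = 3.
P₀ = 5.60 × [(1+0.033) + 3×(0.2041−0.033)] / (0.09−0.033)
   = 5.60 × 1.5463 / 0.057 = 151.9172

£151.92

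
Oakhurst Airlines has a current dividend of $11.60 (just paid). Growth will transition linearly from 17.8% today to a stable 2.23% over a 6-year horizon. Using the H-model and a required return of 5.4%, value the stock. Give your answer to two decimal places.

$545.02

H-model: P₀ = D₀[(1+g_L) + H(g_S−g_L)]/(r−g_L), with H = 6/2 = 3.
P₀ = 11.60 × [(1+0.0223) + 3×(0.178−0.0223)] / (0.054−0.0223)
   = 11.60 × 1.4894 / 0.0317 = 545.0170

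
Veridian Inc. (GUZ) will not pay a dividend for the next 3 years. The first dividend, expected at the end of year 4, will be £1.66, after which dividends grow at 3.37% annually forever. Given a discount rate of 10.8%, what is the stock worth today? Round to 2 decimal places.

£16.42

Deferred-dividend DDM. At t=3 the remaining stream is a growing perpetuity with first payment D_4 = 1.66.
V_3 = D_4/(r−g) = 1.66/(0.108−0.0337) = 22.3419
P₀ = V_3/(1+r)^3 = 22.3419/(1+0.108)^3 = 16.4248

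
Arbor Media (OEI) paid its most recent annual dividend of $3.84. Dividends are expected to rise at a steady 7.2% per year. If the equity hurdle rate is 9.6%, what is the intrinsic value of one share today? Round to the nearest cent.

Gordon growth model: P₀ = D₁/(r − g). D₁ = 3.84 × (1 + 0.072) = 4.1165.
P₀ = 4.1165 / (0.096 − 0.072) = 4.1165 / 0.024 = 171.5200

$171.52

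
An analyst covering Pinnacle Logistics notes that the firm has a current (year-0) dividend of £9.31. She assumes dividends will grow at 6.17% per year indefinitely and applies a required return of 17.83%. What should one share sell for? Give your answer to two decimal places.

£84.77

Gordon growth model: P₀ = D₁/(r − g). D₁ = 9.31 × (1 + 0.0617) = 9.8844.
P₀ = 9.8844 / (0.1783 − 0.0617) = 9.8844 / 0.1166 = 84.7721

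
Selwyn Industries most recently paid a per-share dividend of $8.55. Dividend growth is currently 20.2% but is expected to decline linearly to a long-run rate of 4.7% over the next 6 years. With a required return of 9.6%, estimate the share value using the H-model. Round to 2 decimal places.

$263.83

H-model: P₀ = D₀[(1+g_L) + H(g_S−g_L)]/(r−g_L), with H = 6/2 = 3.
P₀ = 8.55 × [(1+0.047) + 3×(0.202−0.047)] / (0.096−0.047)
   = 8.55 × 1.5120 / 0.049 = 263.8286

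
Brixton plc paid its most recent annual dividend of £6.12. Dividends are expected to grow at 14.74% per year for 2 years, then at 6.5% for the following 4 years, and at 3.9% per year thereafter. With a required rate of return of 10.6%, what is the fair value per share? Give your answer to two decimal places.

£124.75

Three-stage DDM. Project D₁…D_6; terminal Gordon value at t=6 with g = 0.039; discount at r = 0.106.
D_1 = 7.0221
D_2 = 8.0571
D_3 = 8.5809
D_4 = 9.1386
D_5 = 9.7326
D_6 = 10.3652
TV_6 = 10.7695/(0.106−0.039) = 160.7386
P₀ = Σ Dₜ/(1+r)ᵗ + TV_6/(1+r)^6 = 124.7491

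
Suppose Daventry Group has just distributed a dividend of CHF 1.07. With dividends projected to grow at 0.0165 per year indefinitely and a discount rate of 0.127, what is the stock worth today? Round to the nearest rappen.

Gordon growth model: P₀ = D₁/(r − g). D₁ = 1.07 × (1 + 0.0165) = 1.0877.
P₀ = 1.0877 / (0.127 − 0.0165) = 1.0877 / 0.1105 = 9.8430

CHF 9.84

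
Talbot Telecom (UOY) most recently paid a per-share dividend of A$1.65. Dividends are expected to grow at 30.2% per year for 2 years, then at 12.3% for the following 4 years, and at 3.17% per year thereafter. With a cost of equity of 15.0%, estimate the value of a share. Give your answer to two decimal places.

A$28.73

Three-stage DDM. Project D₁…D_6; terminal Gordon value at t=6 with g = 0.0317; discount at r = 0.15.
D_1 = 2.1483
D_2 = 2.7971
D_3 = 3.1411
D_4 = 3.5275
D_5 = 3.9614
D_6 = 4.4486
TV_6 = 4.5896/(0.15−0.0317) = 38.7966
P₀ = Σ Dₜ/(1+r)ᵗ + TV_6/(1+r)^6 = 28.7309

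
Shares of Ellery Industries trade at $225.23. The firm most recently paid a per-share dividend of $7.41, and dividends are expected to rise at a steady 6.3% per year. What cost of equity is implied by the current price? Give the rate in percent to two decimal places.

Rearranging the constant-growth DDM: r = D₁/P₀ + g.
D₁ = 7.41 × (1 + 0.063) = 7.8768.
r = 7.8768 / 225.23 + 0.063 = 0.03497 + 0.063 = 0.09797

9.80%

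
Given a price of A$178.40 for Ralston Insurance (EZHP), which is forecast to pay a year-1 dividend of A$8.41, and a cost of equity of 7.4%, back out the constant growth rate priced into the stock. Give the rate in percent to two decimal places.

From P₀ = D₁/(r − g), the implied growth is g = r − D₁/P₀.
g = 0.074 − 8.41/178.40 = 0.074 − 0.04714 = 0.02686

2.69%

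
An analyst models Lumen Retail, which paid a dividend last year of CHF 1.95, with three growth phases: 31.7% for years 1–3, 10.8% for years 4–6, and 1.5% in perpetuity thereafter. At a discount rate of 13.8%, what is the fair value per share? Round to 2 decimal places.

Three-stage DDM. Project D₁…D_6; terminal Gordon value at t=6 with g = 0.015; discount at r = 0.138.
D_1 = 2.5681
D_2 = 3.3823
D_3 = 4.4544
D_4 = 4.9355
D_5 = 5.4685
D_6 = 6.0591
TV_6 = 6.1500/(0.138−0.015) = 50.0002
P₀ = Σ Dₜ/(1+r)ᵗ + TV_6/(1+r)^6 = 39.5094

CHF 39.51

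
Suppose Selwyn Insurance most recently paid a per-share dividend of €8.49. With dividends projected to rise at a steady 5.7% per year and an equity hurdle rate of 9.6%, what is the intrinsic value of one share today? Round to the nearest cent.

Gordon growth model: P₀ = D₁/(r − g). D₁ = 8.49 × (1 + 0.057) = 8.9739.
P₀ = 8.9739 / (0.096 − 0.057) = 8.9739 / 0.039 = 230.1008

€230.10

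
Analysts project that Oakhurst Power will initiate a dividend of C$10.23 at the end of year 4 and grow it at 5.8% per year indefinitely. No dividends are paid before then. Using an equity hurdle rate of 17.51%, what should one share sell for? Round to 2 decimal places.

C$53.84

Deferred-dividend DDM. At t=3 the remaining stream is a growing perpetuity with first payment D_4 = 10.23.
V_3 = D_4/(r−g) = 10.23/(0.1751−0.058) = 87.3612
P₀ = V_3/(1+r)^3 = 87.3612/(1+0.1751)^3 = 53.8387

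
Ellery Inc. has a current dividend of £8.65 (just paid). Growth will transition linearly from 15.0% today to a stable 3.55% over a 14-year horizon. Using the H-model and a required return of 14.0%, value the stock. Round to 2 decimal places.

H-model: P₀ = D₀[(1+g_L) + H(g_S−g_L)]/(r−g_L), with H = 14/2 = 7.
P₀ = 8.65 × [(1+0.0355) + 7×(0.15−0.0355)] / (0.14−0.0355)
   = 8.65 × 1.8370 / 0.1045 = 152.0579

£152.06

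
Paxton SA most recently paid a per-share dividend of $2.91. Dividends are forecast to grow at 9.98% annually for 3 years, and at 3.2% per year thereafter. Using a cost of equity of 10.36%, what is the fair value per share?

Two-stage DDM. Project D₁…D_3 at 0.0998, terminal growth 0.032, discount at r = 0.1036.
D_1 = 3.2004
D_2 = 3.5198
D_3 = 3.8711
Terminal value at t=3: TV = D_4/(r−g) = 3.9950/(0.1036−0.032) = 55.7957
P₀ = 3.2004/(1+0.1036)^1 + 3.5198/(1+0.1036)^2 + 3.8711/(1+0.1036)^3 + 55.7957/(1+0.1036)^3 = 50.1813

$50.18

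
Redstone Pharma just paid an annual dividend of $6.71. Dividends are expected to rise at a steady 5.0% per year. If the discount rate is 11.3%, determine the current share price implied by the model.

$111.83

Gordon growth model: P₀ = D₁/(r − g). D₁ = 6.71 × (1 + 0.05) = 7.0455.
P₀ = 7.0455 / (0.113 − 0.05) = 7.0455 / 0.063 = 111.8333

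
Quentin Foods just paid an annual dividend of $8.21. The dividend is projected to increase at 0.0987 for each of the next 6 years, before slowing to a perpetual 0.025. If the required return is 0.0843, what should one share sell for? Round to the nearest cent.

$205.20

Two-stage DDM. Project D₁…D_6 at 0.0987, terminal growth 0.025, discount at r = 0.0843.
D_1 = 9.0203
D_2 = 9.9106
D_3 = 10.8888
D_4 = 11.9635
D_5 = 13.1443
D_6 = 14.4417
Terminal value at t=6: TV = D_7/(r−g) = 14.8027/(0.0843−0.025) = 249.6244
P₀ = 9.0203/(1+0.0843)^1 + 9.9106/(1+0.0843)^2 + 10.8888/(1+0.0843)^3 + 11.9635/(1+0.0843)^4 + 13.1443/(1+0.0843)^5 + 14.4417/(1+0.0843)^6 + 249.6244/(1+0.0843)^6 = 205.2007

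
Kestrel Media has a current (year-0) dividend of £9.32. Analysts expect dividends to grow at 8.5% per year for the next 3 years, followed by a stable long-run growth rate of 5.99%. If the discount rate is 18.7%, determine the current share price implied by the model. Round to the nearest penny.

£82.78

Two-stage DDM. Project D₁…D_3 at 0.085, terminal growth 0.0599, discount at r = 0.187.
D_1 = 10.1122
D_2 = 10.9717
D_3 = 11.9043
Terminal value at t=3: TV = D_4/(r−g) = 12.6174/(0.187−0.0599) = 99.2715
P₀ = 10.1122/(1+0.187)^1 + 10.9717/(1+0.187)^2 + 11.9043/(1+0.187)^3 + 99.2715/(1+0.187)^3 = 82.7812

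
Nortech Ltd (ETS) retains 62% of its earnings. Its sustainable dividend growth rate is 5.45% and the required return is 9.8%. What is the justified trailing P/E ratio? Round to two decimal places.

Payout ratio b = 1 − 0.62 = 0.38.
Justified trailing P/E = b(1+g)/(r−g) = 0.38×(1+0.0545)/(0.098−0.0545) = 9.2117

9.21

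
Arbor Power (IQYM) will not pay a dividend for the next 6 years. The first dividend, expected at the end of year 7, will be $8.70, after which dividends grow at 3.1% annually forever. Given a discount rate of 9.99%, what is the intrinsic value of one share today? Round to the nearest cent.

Deferred-dividend DDM. At t=6 the remaining stream is a growing perpetuity with first payment D_7 = 8.70.
V_6 = D_7/(r−g) = 8.70/(0.0999−0.031) = 126.2700
P₀ = V_6/(1+r)^6 = 126.2700/(1+0.0999)^6 = 71.3150

$71.31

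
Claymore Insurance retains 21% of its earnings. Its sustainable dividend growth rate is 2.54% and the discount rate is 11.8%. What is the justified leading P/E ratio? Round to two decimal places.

8.53

Payout ratio b = 1 − 0.21 = 0.79.
Justified leading P/E = b/(r−g) = 0.79/(0.118−0.0254) = 8.5313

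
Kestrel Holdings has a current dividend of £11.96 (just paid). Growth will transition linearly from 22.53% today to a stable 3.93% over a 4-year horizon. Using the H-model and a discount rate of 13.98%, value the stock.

H-model: P₀ = D₀[(1+g_L) + H(g_S−g_L)]/(r−g_L), with H = 4/2 = 2.
P₀ = 11.96 × [(1+0.0393) + 2×(0.2253−0.0393)] / (0.1398−0.0393)
   = 11.96 × 1.4113 / 0.1005 = 167.9517

£167.95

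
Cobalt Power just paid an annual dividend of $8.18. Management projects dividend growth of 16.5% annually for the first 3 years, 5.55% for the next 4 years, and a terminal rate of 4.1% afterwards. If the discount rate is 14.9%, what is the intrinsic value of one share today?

Three-stage DDM. Project D₁…D_7; terminal Gordon value at t=7 with g = 0.041; discount at r = 0.149.
D_1 = 9.5297
D_2 = 11.1021
D_3 = 12.9339
D_4 = 13.6518
D_5 = 14.4095
D_6 = 15.2092
D_7 = 16.0533
TV_7 = 16.7115/(0.149−0.041) = 154.7359
P₀ = Σ Dₜ/(1+r)ᵗ + TV_7/(1+r)^7 = 111.4657

$111.47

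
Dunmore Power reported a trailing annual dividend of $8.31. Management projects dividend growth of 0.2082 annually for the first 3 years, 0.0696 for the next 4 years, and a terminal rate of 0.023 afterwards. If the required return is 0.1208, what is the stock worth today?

$156.43

Three-stage DDM. Project D₁…D_7; terminal Gordon value at t=7 with g = 0.023; discount at r = 0.1208.
D_1 = 10.0401
D_2 = 12.1305
D_3 = 14.6561
D_4 = 15.6761
D_5 = 16.7672
D_6 = 17.9342
D_7 = 19.1824
TV_7 = 19.6236/(0.1208−0.023) = 200.6503
P₀ = Σ Dₜ/(1+r)ᵗ + TV_7/(1+r)^7 = 156.4310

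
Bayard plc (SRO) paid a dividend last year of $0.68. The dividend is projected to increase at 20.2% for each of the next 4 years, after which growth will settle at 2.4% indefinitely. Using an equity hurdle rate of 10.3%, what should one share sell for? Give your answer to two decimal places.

Two-stage DDM. Project D₁…D_4 at 0.202, terminal growth 0.024, discount at r = 0.103.
D_1 = 0.8174
D_2 = 0.9825
D_3 = 1.1809
D_4 = 1.4195
Terminal value at t=4: TV = D_5/(r−g) = 1.4535/(0.103−0.024) = 18.3992
P₀ = 0.8174/(1+0.103)^1 + 0.9825/(1+0.103)^2 + 1.1809/(1+0.103)^3 + 1.4195/(1+0.103)^4 + 18.3992/(1+0.103)^4 = 15.8184

$15.82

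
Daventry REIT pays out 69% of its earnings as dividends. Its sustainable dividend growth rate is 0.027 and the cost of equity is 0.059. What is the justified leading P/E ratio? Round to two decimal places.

21.56

Justified leading P/E = b/(r−g) = 0.69/(0.059−0.027) = 21.5625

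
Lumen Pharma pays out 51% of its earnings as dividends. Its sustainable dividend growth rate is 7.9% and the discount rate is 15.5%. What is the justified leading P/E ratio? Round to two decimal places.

6.71

Justified leading P/E = b/(r−g) = 0.51/(0.155−0.079) = 6.7105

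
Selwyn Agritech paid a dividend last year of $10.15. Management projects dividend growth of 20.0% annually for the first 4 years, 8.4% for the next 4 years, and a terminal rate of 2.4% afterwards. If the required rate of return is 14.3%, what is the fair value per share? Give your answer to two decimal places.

Three-stage DDM. Project D₁…D_8; terminal Gordon value at t=8 with g = 0.024; discount at r = 0.143.
D_1 = 12.1800
D_2 = 14.6160
D_3 = 17.5392
D_4 = 21.0470
D_5 = 22.8150
D_6 = 24.7315
D_7 = 26.8089
D_8 = 29.0608
TV_8 = 29.7583/(0.143−0.024) = 250.0697
P₀ = Σ Dₜ/(1+r)ᵗ + TV_8/(1+r)^8 = 175.0406

$175.04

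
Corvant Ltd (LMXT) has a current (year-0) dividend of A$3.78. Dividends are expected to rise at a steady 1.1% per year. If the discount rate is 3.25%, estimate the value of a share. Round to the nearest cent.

Gordon growth model: P₀ = D₁/(r − g). D₁ = 3.78 × (1 + 0.011) = 3.8216.
P₀ = 3.8216 / (0.0325 − 0.011) = 3.8216 / 0.0215 = 177.7479

A$177.75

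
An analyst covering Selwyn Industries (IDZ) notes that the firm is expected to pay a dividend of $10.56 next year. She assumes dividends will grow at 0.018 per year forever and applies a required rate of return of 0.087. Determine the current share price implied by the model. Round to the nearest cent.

$153.04

Gordon growth model: P₀ = D₁/(r − g), with D₁ = 10.56 given directly.
P₀ = 10.5600 / (0.087 − 0.018) = 10.5600 / 0.069 = 153.0435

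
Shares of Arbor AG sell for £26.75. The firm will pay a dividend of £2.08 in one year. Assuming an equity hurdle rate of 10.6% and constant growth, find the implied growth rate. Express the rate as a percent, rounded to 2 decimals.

From P₀ = D₁/(r − g), the implied growth is g = r − D₁/P₀.
g = 0.106 − 2.08/26.75 = 0.106 − 0.07776 = 0.02824

2.82%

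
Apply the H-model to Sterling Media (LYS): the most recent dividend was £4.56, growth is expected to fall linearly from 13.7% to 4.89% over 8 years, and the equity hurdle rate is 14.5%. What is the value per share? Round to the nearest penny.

H-model: P₀ = D₀[(1+g_L) + H(g_S−g_L)]/(r−g_L), with H = 8/2 = 4.
P₀ = 4.56 × [(1+0.0489) + 4×(0.137−0.0489)] / (0.145−0.0489)
   = 4.56 × 1.4013 / 0.0961 = 66.4925

£66.49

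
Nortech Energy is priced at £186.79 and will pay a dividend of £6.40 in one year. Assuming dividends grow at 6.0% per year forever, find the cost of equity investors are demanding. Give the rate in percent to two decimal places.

9.43%

Rearranging the constant-growth DDM: r = D₁/P₀ + g.
r = 6.4000 / 186.79 + 0.06 = 0.03426 + 0.06 = 0.09426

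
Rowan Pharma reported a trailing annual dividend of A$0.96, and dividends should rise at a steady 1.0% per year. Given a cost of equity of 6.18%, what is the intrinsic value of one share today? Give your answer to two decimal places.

Gordon growth model: P₀ = D₁/(r − g). D₁ = 0.96 × (1 + 0.01) = 0.9696.
P₀ = 0.9696 / (0.0618 − 0.01) = 0.9696 / 0.0518 = 18.7181

A$18.72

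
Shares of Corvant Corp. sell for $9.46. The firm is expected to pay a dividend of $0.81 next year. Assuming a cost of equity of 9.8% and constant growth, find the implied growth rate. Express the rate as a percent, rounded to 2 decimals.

From P₀ = D₁/(r − g), the implied growth is g = r − D₁/P₀.
g = 0.098 − 0.81/9.46 = 0.098 − 0.08562 = 0.01238

1.24%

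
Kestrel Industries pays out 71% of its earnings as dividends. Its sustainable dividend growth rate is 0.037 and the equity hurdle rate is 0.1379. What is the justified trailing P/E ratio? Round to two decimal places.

7.30

Justified trailing P/E = b(1+g)/(r−g) = 0.71×(1+0.037)/(0.1379−0.037) = 7.2970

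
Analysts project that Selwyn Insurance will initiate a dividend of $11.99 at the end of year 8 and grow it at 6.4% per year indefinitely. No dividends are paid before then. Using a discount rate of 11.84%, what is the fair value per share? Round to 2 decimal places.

$100.70

Deferred-dividend DDM. At t=7 the remaining stream is a growing perpetuity with first payment D_8 = 11.99.
V_7 = D_8/(r−g) = 11.99/(0.1184−0.064) = 220.4044
P₀ = V_7/(1+r)^7 = 220.4044/(1+0.1184)^7 = 100.7025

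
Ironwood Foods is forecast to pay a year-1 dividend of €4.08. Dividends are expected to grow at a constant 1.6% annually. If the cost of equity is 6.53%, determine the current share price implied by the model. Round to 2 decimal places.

€82.76

Gordon growth model: P₀ = D₁/(r − g), with D₁ = 4.08 given directly.
P₀ = 4.0800 / (0.0653 − 0.016) = 4.0800 / 0.0493 = 82.7586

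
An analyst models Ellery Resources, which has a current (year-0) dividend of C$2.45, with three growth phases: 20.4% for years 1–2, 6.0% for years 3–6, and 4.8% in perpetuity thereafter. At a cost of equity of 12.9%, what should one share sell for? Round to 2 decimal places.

C$42.96

Three-stage DDM. Project D₁…D_6; terminal Gordon value at t=6 with g = 0.048; discount at r = 0.129.
D_1 = 2.9498
D_2 = 3.5516
D_3 = 3.7647
D_4 = 3.9905
D_5 = 4.2300
D_6 = 4.4838
TV_6 = 4.6990/(0.129−0.048) = 58.0121
P₀ = Σ Dₜ/(1+r)ᵗ + TV_6/(1+r)^6 = 42.9551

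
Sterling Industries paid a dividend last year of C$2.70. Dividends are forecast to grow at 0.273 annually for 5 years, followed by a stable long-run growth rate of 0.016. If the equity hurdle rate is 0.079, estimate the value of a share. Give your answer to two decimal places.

C$122.31

Two-stage DDM. Project D₁…D_5 at 0.273, terminal growth 0.016, discount at r = 0.079.
D_1 = 3.4371
D_2 = 4.3754
D_3 = 5.5699
D_4 = 7.0905
D_5 = 9.0262
Terminal value at t=5: TV = D_6/(r−g) = 9.1706/(0.079−0.016) = 145.5657
P₀ = 3.4371/(1+0.079)^1 + 4.3754/(1+0.079)^2 + 5.5699/(1+0.079)^3 + 7.0905/(1+0.079)^4 + 9.0262/(1+0.079)^5 + 145.5657/(1+0.079)^5 = 122.3097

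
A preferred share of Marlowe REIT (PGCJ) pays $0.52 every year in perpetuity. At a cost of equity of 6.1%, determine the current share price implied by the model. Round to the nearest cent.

Zero-growth DDM (perpetuity): P₀ = D/r = 0.52 / 0.061 = 8.5246

$8.52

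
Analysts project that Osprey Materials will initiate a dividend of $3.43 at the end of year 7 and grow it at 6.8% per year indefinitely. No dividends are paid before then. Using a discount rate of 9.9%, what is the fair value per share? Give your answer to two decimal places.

Deferred-dividend DDM. At t=6 the remaining stream is a growing perpetuity with first payment D_7 = 3.43.
V_6 = D_7/(r−g) = 3.43/(0.099−0.068) = 110.6452
P₀ = V_6/(1+r)^6 = 110.6452/(1+0.099)^6 = 62.7981

$62.80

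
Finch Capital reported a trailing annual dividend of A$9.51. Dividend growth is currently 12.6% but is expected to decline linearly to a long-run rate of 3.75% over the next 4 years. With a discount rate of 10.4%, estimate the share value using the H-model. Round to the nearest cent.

A$173.68

H-model: P₀ = D₀[(1+g_L) + H(g_S−g_L)]/(r−g_L), with H = 4/2 = 2.
P₀ = 9.51 × [(1+0.0375) + 2×(0.126−0.0375)] / (0.104−0.0375)
   = 9.51 × 1.2145 / 0.0665 = 173.6826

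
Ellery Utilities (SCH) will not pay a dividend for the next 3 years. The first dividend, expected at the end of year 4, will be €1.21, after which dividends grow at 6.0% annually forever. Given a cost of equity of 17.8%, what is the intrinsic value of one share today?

€6.27

Deferred-dividend DDM. At t=3 the remaining stream is a growing perpetuity with first payment D_4 = 1.21.
V_3 = D_4/(r−g) = 1.21/(0.178−0.06) = 10.2542
P₀ = V_3/(1+r)^3 = 10.2542/(1+0.178)^3 = 6.2729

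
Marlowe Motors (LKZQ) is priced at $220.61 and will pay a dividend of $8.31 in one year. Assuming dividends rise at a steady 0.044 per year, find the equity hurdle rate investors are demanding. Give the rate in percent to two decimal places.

Rearranging the constant-growth DDM: r = D₁/P₀ + g.
r = 8.3100 / 220.61 + 0.044 = 0.03767 + 0.044 = 0.08167

8.17%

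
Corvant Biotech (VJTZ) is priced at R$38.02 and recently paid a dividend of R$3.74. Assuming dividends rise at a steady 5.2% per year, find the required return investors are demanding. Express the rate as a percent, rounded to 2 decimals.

15.55%

Rearranging the constant-growth DDM: r = D₁/P₀ + g.
D₁ = 3.74 × (1 + 0.052) = 3.9345.
r = 3.9345 / 38.02 + 0.052 = 0.10348 + 0.052 = 0.15548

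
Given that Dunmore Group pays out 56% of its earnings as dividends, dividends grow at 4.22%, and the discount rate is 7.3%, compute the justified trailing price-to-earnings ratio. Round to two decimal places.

18.95

Justified trailing P/E = b(1+g)/(r−g) = 0.56×(1+0.0422)/(0.073−0.0422) = 18.9491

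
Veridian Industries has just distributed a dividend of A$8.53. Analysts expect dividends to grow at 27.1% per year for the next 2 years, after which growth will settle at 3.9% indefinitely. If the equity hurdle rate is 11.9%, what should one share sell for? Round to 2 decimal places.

A$163.62

Two-stage DDM. Project D₁…D_2 at 0.271, terminal growth 0.039, discount at r = 0.119.
D_1 = 10.8416
D_2 = 13.7797
Terminal value at t=2: TV = D_3/(r−g) = 14.3171/(0.119−0.039) = 178.9640
P₀ = 10.8416/(1+0.119)^1 + 13.7797/(1+0.119)^2 + 178.9640/(1+0.119)^2 = 163.6175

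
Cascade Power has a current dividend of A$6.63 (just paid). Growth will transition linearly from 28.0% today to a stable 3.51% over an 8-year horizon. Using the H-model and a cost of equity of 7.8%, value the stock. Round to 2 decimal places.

A$311.36

H-model: P₀ = D₀[(1+g_L) + H(g_S−g_L)]/(r−g_L), with H = 8/2 = 4.
P₀ = 6.63 × [(1+0.0351) + 4×(0.28−0.0351)] / (0.078−0.0351)
   = 6.63 × 2.0147 / 0.0429 = 311.3627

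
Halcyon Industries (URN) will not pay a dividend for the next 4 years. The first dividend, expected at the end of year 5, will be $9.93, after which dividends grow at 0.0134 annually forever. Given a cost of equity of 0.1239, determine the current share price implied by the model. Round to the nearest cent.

$56.32

Deferred-dividend DDM. At t=4 the remaining stream is a growing perpetuity with first payment D_5 = 9.93.
V_4 = D_5/(r−g) = 9.93/(0.1239−0.0134) = 89.8643
P₀ = V_4/(1+r)^4 = 89.8643/(1+0.1239)^4 = 56.3218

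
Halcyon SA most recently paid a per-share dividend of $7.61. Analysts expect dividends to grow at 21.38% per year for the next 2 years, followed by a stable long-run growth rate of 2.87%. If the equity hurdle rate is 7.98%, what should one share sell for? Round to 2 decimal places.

Two-stage DDM. Project D₁…D_2 at 0.2138, terminal growth 0.0287, discount at r = 0.0798.
D_1 = 9.2370
D_2 = 11.2119
Terminal value at t=2: TV = D_3/(r−g) = 11.5337/(0.0798−0.0287) = 225.7079
P₀ = 9.2370/(1+0.0798)^1 + 11.2119/(1+0.0798)^2 + 225.7079/(1+0.0798)^2 = 211.7502

$211.75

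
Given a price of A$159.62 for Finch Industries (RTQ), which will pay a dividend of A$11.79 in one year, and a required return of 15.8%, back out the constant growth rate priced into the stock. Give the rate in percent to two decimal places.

From P₀ = D₁/(r − g), the implied growth is g = r − D₁/P₀.
g = 0.158 − 11.79/159.62 = 0.158 − 0.07386 = 0.08414

8.41%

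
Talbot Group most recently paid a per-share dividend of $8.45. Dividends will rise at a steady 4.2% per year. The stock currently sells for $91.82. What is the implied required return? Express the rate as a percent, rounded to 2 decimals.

13.79%

Rearranging the constant-growth DDM: r = D₁/P₀ + g.
D₁ = 8.45 × (1 + 0.042) = 8.8049.
r = 8.8049 / 91.82 + 0.042 = 0.09589 + 0.042 = 0.13789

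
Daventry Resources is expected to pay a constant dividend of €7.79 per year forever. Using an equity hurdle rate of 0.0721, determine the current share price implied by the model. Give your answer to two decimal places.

Zero-growth DDM (perpetuity): P₀ = D/r = 7.79 / 0.0721 = 108.0444

€108.04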